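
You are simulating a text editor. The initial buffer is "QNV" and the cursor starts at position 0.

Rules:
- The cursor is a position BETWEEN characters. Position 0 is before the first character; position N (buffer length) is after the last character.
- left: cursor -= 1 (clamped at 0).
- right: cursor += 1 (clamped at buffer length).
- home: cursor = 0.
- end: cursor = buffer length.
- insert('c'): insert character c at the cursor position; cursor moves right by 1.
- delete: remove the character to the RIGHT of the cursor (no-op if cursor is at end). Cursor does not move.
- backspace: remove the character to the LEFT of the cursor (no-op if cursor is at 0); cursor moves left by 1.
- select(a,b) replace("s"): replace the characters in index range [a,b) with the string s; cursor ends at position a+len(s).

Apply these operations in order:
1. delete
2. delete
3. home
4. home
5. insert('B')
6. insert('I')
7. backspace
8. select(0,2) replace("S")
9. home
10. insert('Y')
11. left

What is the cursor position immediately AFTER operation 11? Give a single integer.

After op 1 (delete): buf='NV' cursor=0
After op 2 (delete): buf='V' cursor=0
After op 3 (home): buf='V' cursor=0
After op 4 (home): buf='V' cursor=0
After op 5 (insert('B')): buf='BV' cursor=1
After op 6 (insert('I')): buf='BIV' cursor=2
After op 7 (backspace): buf='BV' cursor=1
After op 8 (select(0,2) replace("S")): buf='S' cursor=1
After op 9 (home): buf='S' cursor=0
After op 10 (insert('Y')): buf='YS' cursor=1
After op 11 (left): buf='YS' cursor=0

Answer: 0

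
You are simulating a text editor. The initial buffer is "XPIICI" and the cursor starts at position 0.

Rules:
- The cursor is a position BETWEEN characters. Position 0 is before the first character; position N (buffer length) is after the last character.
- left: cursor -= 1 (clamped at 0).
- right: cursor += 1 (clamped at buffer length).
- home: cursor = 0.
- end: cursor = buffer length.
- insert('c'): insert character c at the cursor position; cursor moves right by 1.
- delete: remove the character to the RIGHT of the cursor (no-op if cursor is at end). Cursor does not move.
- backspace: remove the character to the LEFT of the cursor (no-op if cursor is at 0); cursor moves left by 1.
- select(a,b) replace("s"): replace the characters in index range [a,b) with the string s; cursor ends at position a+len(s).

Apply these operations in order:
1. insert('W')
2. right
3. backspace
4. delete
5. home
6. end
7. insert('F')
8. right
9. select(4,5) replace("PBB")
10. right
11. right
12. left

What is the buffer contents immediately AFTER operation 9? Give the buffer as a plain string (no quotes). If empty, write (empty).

Answer: WIICPBBF

Derivation:
After op 1 (insert('W')): buf='WXPIICI' cursor=1
After op 2 (right): buf='WXPIICI' cursor=2
After op 3 (backspace): buf='WPIICI' cursor=1
After op 4 (delete): buf='WIICI' cursor=1
After op 5 (home): buf='WIICI' cursor=0
After op 6 (end): buf='WIICI' cursor=5
After op 7 (insert('F')): buf='WIICIF' cursor=6
After op 8 (right): buf='WIICIF' cursor=6
After op 9 (select(4,5) replace("PBB")): buf='WIICPBBF' cursor=7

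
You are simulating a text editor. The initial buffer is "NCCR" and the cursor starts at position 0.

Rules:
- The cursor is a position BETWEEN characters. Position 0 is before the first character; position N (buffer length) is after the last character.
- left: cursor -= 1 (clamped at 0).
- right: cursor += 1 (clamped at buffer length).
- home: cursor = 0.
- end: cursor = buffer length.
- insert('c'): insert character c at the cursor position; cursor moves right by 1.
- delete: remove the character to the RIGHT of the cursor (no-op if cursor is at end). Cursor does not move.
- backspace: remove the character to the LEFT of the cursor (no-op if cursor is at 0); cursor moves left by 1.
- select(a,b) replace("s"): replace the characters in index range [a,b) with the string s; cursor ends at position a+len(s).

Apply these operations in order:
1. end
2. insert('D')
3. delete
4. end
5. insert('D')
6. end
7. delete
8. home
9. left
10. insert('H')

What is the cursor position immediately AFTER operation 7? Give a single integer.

Answer: 6

Derivation:
After op 1 (end): buf='NCCR' cursor=4
After op 2 (insert('D')): buf='NCCRD' cursor=5
After op 3 (delete): buf='NCCRD' cursor=5
After op 4 (end): buf='NCCRD' cursor=5
After op 5 (insert('D')): buf='NCCRDD' cursor=6
After op 6 (end): buf='NCCRDD' cursor=6
After op 7 (delete): buf='NCCRDD' cursor=6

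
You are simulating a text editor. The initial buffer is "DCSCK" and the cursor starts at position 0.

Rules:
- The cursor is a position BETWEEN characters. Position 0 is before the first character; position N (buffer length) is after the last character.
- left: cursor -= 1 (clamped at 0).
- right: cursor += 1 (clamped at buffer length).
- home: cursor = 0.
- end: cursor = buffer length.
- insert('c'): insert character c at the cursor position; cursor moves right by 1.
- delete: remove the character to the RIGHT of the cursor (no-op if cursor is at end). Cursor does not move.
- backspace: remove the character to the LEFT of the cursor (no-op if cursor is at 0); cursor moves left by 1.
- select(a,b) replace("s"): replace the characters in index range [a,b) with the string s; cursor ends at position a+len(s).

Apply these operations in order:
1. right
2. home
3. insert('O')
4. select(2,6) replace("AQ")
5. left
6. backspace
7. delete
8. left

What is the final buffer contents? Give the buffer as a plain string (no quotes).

Answer: OD

Derivation:
After op 1 (right): buf='DCSCK' cursor=1
After op 2 (home): buf='DCSCK' cursor=0
After op 3 (insert('O')): buf='ODCSCK' cursor=1
After op 4 (select(2,6) replace("AQ")): buf='ODAQ' cursor=4
After op 5 (left): buf='ODAQ' cursor=3
After op 6 (backspace): buf='ODQ' cursor=2
After op 7 (delete): buf='OD' cursor=2
After op 8 (left): buf='OD' cursor=1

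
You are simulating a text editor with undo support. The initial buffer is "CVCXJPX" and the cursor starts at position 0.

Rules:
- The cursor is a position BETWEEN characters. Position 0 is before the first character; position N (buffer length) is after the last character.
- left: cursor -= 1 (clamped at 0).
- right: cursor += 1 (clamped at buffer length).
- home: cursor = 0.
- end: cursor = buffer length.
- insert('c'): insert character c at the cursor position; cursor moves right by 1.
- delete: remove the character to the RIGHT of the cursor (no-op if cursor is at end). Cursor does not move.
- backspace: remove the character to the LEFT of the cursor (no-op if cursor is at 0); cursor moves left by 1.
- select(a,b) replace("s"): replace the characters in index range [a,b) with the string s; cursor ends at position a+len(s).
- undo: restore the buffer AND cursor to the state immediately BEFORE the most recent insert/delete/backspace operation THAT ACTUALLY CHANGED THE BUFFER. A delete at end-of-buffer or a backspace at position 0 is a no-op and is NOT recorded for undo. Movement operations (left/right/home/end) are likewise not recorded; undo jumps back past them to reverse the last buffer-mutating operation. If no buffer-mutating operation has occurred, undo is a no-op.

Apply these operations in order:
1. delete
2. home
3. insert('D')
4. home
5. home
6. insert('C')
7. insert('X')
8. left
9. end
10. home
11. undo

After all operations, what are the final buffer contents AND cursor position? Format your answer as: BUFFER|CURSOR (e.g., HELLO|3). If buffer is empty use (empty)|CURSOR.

Answer: CDVCXJPX|1

Derivation:
After op 1 (delete): buf='VCXJPX' cursor=0
After op 2 (home): buf='VCXJPX' cursor=0
After op 3 (insert('D')): buf='DVCXJPX' cursor=1
After op 4 (home): buf='DVCXJPX' cursor=0
After op 5 (home): buf='DVCXJPX' cursor=0
After op 6 (insert('C')): buf='CDVCXJPX' cursor=1
After op 7 (insert('X')): buf='CXDVCXJPX' cursor=2
After op 8 (left): buf='CXDVCXJPX' cursor=1
After op 9 (end): buf='CXDVCXJPX' cursor=9
After op 10 (home): buf='CXDVCXJPX' cursor=0
After op 11 (undo): buf='CDVCXJPX' cursor=1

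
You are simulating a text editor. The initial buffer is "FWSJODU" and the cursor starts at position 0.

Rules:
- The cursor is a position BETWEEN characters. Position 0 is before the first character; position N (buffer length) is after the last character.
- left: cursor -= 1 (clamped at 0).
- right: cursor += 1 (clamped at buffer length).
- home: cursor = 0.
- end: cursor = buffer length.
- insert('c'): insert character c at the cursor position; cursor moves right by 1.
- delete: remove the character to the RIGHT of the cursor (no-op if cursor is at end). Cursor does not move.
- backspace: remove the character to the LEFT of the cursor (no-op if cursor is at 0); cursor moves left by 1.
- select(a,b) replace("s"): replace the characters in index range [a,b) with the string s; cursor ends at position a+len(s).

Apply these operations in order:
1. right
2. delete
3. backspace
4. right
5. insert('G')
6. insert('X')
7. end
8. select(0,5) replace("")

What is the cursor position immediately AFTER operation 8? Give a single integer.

After op 1 (right): buf='FWSJODU' cursor=1
After op 2 (delete): buf='FSJODU' cursor=1
After op 3 (backspace): buf='SJODU' cursor=0
After op 4 (right): buf='SJODU' cursor=1
After op 5 (insert('G')): buf='SGJODU' cursor=2
After op 6 (insert('X')): buf='SGXJODU' cursor=3
After op 7 (end): buf='SGXJODU' cursor=7
After op 8 (select(0,5) replace("")): buf='DU' cursor=0

Answer: 0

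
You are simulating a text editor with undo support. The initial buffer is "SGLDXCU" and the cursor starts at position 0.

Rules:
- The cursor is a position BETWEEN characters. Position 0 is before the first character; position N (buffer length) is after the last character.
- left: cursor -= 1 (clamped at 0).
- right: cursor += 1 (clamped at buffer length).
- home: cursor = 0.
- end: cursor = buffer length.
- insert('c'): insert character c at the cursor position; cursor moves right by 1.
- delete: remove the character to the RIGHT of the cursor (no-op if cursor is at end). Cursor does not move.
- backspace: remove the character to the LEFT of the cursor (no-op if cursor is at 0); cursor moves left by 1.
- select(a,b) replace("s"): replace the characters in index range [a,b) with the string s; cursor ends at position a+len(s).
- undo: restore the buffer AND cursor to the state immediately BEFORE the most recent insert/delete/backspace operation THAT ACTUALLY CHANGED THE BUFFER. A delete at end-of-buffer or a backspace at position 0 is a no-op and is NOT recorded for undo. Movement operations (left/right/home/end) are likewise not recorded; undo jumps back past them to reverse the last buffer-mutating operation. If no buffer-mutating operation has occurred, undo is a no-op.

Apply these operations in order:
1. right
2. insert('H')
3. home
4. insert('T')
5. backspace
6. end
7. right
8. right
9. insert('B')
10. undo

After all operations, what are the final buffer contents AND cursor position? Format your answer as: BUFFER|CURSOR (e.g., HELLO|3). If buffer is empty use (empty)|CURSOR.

After op 1 (right): buf='SGLDXCU' cursor=1
After op 2 (insert('H')): buf='SHGLDXCU' cursor=2
After op 3 (home): buf='SHGLDXCU' cursor=0
After op 4 (insert('T')): buf='TSHGLDXCU' cursor=1
After op 5 (backspace): buf='SHGLDXCU' cursor=0
After op 6 (end): buf='SHGLDXCU' cursor=8
After op 7 (right): buf='SHGLDXCU' cursor=8
After op 8 (right): buf='SHGLDXCU' cursor=8
After op 9 (insert('B')): buf='SHGLDXCUB' cursor=9
After op 10 (undo): buf='SHGLDXCU' cursor=8

Answer: SHGLDXCU|8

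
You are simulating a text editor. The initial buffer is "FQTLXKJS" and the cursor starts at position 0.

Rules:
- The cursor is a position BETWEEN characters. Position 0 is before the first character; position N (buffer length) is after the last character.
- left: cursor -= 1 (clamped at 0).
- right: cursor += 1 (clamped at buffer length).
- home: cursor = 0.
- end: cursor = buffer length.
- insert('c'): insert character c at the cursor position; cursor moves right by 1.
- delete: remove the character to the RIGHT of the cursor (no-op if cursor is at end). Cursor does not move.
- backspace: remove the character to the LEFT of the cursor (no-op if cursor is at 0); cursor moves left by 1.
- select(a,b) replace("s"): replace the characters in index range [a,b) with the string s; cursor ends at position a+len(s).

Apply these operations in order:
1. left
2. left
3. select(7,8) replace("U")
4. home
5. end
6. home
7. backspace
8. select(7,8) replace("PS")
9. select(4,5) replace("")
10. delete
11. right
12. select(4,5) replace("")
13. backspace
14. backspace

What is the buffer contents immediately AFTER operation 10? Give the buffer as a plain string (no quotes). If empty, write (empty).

Answer: FQTLJPS

Derivation:
After op 1 (left): buf='FQTLXKJS' cursor=0
After op 2 (left): buf='FQTLXKJS' cursor=0
After op 3 (select(7,8) replace("U")): buf='FQTLXKJU' cursor=8
After op 4 (home): buf='FQTLXKJU' cursor=0
After op 5 (end): buf='FQTLXKJU' cursor=8
After op 6 (home): buf='FQTLXKJU' cursor=0
After op 7 (backspace): buf='FQTLXKJU' cursor=0
After op 8 (select(7,8) replace("PS")): buf='FQTLXKJPS' cursor=9
After op 9 (select(4,5) replace("")): buf='FQTLKJPS' cursor=4
After op 10 (delete): buf='FQTLJPS' cursor=4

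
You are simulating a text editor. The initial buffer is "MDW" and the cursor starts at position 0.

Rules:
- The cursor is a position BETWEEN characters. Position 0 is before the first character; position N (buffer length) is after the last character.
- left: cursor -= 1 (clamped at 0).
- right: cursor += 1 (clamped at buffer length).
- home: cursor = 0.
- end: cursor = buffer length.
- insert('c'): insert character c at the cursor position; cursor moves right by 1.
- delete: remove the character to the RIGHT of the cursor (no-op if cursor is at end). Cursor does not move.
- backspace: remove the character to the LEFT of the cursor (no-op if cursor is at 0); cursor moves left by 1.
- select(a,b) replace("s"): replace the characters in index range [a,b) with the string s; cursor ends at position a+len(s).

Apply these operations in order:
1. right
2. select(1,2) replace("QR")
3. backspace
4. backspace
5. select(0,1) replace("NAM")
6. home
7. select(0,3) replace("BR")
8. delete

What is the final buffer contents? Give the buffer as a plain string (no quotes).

Answer: BR

Derivation:
After op 1 (right): buf='MDW' cursor=1
After op 2 (select(1,2) replace("QR")): buf='MQRW' cursor=3
After op 3 (backspace): buf='MQW' cursor=2
After op 4 (backspace): buf='MW' cursor=1
After op 5 (select(0,1) replace("NAM")): buf='NAMW' cursor=3
After op 6 (home): buf='NAMW' cursor=0
After op 7 (select(0,3) replace("BR")): buf='BRW' cursor=2
After op 8 (delete): buf='BR' cursor=2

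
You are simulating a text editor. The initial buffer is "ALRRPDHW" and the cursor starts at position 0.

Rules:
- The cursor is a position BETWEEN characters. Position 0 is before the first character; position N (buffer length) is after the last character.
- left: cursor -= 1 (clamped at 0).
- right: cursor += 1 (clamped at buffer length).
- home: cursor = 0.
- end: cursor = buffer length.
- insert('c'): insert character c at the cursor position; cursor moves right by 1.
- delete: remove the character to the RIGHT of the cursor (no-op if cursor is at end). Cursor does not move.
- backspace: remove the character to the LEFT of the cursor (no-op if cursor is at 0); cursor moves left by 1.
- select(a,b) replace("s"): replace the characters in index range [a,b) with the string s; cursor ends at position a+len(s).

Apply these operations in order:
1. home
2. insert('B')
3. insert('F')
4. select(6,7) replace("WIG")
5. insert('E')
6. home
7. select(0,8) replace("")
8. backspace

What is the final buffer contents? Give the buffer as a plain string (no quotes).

After op 1 (home): buf='ALRRPDHW' cursor=0
After op 2 (insert('B')): buf='BALRRPDHW' cursor=1
After op 3 (insert('F')): buf='BFALRRPDHW' cursor=2
After op 4 (select(6,7) replace("WIG")): buf='BFALRRWIGDHW' cursor=9
After op 5 (insert('E')): buf='BFALRRWIGEDHW' cursor=10
After op 6 (home): buf='BFALRRWIGEDHW' cursor=0
After op 7 (select(0,8) replace("")): buf='GEDHW' cursor=0
After op 8 (backspace): buf='GEDHW' cursor=0

Answer: GEDHW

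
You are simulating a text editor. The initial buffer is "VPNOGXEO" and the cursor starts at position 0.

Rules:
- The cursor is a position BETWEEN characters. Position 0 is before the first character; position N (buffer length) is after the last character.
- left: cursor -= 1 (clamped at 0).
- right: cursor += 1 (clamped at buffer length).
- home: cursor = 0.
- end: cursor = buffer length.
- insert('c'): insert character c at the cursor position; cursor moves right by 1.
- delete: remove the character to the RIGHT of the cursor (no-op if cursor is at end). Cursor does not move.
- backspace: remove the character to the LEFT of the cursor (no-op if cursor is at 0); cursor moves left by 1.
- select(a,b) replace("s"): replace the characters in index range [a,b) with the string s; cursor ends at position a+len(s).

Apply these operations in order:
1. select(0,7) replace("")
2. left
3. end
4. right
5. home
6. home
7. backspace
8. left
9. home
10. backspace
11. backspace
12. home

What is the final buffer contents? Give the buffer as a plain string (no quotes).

Answer: O

Derivation:
After op 1 (select(0,7) replace("")): buf='O' cursor=0
After op 2 (left): buf='O' cursor=0
After op 3 (end): buf='O' cursor=1
After op 4 (right): buf='O' cursor=1
After op 5 (home): buf='O' cursor=0
After op 6 (home): buf='O' cursor=0
After op 7 (backspace): buf='O' cursor=0
After op 8 (left): buf='O' cursor=0
After op 9 (home): buf='O' cursor=0
After op 10 (backspace): buf='O' cursor=0
After op 11 (backspace): buf='O' cursor=0
After op 12 (home): buf='O' cursor=0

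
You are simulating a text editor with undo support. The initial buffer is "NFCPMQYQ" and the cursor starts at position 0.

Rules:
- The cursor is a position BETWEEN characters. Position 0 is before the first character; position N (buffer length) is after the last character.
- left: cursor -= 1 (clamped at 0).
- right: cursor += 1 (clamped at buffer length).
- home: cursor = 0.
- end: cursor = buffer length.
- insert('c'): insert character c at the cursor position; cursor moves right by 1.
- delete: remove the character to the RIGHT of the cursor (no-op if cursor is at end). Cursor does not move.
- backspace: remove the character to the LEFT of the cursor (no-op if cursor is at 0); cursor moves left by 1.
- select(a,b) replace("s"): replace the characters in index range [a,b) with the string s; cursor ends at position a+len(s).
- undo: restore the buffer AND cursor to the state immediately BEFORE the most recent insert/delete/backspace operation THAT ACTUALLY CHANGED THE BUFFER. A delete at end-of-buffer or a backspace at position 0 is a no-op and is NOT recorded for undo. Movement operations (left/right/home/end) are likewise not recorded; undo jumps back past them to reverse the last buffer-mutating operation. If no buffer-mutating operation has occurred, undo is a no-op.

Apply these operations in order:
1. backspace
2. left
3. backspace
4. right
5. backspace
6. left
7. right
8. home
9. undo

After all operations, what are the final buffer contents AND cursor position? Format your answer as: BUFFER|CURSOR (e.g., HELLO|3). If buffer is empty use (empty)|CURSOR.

Answer: NFCPMQYQ|1

Derivation:
After op 1 (backspace): buf='NFCPMQYQ' cursor=0
After op 2 (left): buf='NFCPMQYQ' cursor=0
After op 3 (backspace): buf='NFCPMQYQ' cursor=0
After op 4 (right): buf='NFCPMQYQ' cursor=1
After op 5 (backspace): buf='FCPMQYQ' cursor=0
After op 6 (left): buf='FCPMQYQ' cursor=0
After op 7 (right): buf='FCPMQYQ' cursor=1
After op 8 (home): buf='FCPMQYQ' cursor=0
After op 9 (undo): buf='NFCPMQYQ' cursor=1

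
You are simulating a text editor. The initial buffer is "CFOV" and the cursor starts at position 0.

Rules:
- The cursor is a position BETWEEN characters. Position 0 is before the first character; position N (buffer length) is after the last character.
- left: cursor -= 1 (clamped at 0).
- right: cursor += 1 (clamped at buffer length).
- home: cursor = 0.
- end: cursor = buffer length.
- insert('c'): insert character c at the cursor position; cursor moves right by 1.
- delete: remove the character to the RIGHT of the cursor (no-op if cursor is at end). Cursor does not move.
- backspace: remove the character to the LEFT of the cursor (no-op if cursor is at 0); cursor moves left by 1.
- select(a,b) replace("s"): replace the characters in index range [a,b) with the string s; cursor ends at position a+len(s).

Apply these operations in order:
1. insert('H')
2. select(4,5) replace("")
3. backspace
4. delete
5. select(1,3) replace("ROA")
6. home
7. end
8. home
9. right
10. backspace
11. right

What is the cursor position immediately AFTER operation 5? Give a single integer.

Answer: 4

Derivation:
After op 1 (insert('H')): buf='HCFOV' cursor=1
After op 2 (select(4,5) replace("")): buf='HCFO' cursor=4
After op 3 (backspace): buf='HCF' cursor=3
After op 4 (delete): buf='HCF' cursor=3
After op 5 (select(1,3) replace("ROA")): buf='HROA' cursor=4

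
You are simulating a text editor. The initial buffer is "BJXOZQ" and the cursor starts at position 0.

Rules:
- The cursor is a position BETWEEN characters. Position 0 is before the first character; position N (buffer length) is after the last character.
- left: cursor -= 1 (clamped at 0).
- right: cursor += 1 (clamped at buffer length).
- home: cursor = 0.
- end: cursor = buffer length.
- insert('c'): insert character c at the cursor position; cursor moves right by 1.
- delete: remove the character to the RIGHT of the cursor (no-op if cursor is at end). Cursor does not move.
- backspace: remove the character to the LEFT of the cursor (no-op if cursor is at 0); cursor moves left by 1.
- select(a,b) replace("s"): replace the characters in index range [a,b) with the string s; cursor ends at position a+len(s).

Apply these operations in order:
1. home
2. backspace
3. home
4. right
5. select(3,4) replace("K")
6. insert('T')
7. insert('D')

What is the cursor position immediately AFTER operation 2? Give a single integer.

Answer: 0

Derivation:
After op 1 (home): buf='BJXOZQ' cursor=0
After op 2 (backspace): buf='BJXOZQ' cursor=0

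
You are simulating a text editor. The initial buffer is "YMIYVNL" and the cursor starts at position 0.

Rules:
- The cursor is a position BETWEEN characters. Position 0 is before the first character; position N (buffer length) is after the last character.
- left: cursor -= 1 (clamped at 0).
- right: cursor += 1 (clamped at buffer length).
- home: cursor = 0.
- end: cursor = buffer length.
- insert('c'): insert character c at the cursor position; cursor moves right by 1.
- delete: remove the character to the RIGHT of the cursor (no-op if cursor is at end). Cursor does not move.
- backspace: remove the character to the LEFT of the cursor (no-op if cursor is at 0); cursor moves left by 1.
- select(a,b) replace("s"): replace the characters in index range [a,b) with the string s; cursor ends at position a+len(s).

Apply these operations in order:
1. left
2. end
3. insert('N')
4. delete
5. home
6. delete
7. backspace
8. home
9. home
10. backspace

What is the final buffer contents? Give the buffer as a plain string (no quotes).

Answer: MIYVNLN

Derivation:
After op 1 (left): buf='YMIYVNL' cursor=0
After op 2 (end): buf='YMIYVNL' cursor=7
After op 3 (insert('N')): buf='YMIYVNLN' cursor=8
After op 4 (delete): buf='YMIYVNLN' cursor=8
After op 5 (home): buf='YMIYVNLN' cursor=0
After op 6 (delete): buf='MIYVNLN' cursor=0
After op 7 (backspace): buf='MIYVNLN' cursor=0
After op 8 (home): buf='MIYVNLN' cursor=0
After op 9 (home): buf='MIYVNLN' cursor=0
After op 10 (backspace): buf='MIYVNLN' cursor=0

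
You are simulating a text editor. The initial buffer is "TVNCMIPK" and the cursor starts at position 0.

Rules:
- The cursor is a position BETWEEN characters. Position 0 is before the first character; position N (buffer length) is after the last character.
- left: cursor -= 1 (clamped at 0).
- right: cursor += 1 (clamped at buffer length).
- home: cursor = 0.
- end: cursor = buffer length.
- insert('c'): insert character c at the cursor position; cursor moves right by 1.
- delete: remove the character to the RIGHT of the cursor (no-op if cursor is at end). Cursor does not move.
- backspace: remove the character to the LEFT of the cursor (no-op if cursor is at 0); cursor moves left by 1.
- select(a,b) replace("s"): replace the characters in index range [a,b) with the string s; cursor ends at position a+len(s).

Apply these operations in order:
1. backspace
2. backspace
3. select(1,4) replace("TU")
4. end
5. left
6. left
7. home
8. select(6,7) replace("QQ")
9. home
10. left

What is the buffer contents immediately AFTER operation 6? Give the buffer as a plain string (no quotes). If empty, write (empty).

Answer: TTUMIPK

Derivation:
After op 1 (backspace): buf='TVNCMIPK' cursor=0
After op 2 (backspace): buf='TVNCMIPK' cursor=0
After op 3 (select(1,4) replace("TU")): buf='TTUMIPK' cursor=3
After op 4 (end): buf='TTUMIPK' cursor=7
After op 5 (left): buf='TTUMIPK' cursor=6
After op 6 (left): buf='TTUMIPK' cursor=5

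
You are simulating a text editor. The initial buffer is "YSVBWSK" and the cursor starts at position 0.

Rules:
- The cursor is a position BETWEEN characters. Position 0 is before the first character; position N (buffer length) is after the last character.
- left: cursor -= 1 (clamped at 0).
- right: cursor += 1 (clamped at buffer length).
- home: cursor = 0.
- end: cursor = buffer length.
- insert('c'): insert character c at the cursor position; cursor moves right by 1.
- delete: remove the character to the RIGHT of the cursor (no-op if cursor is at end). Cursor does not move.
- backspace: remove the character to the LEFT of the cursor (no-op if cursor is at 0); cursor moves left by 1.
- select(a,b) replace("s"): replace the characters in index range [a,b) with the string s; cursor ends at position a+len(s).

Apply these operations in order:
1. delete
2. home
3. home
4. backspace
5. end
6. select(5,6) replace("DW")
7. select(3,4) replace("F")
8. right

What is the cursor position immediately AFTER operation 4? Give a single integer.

Answer: 0

Derivation:
After op 1 (delete): buf='SVBWSK' cursor=0
After op 2 (home): buf='SVBWSK' cursor=0
After op 3 (home): buf='SVBWSK' cursor=0
After op 4 (backspace): buf='SVBWSK' cursor=0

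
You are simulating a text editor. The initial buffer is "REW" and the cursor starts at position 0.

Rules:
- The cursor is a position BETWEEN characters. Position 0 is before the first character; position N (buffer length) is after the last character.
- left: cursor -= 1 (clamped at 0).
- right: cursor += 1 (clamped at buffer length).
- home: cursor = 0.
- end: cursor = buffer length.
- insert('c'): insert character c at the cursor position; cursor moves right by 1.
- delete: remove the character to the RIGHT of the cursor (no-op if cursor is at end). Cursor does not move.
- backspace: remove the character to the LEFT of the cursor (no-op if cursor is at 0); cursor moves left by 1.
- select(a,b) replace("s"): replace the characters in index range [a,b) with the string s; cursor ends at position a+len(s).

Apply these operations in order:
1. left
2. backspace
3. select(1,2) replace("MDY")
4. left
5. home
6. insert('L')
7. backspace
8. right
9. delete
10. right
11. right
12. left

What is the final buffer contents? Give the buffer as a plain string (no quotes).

After op 1 (left): buf='REW' cursor=0
After op 2 (backspace): buf='REW' cursor=0
After op 3 (select(1,2) replace("MDY")): buf='RMDYW' cursor=4
After op 4 (left): buf='RMDYW' cursor=3
After op 5 (home): buf='RMDYW' cursor=0
After op 6 (insert('L')): buf='LRMDYW' cursor=1
After op 7 (backspace): buf='RMDYW' cursor=0
After op 8 (right): buf='RMDYW' cursor=1
After op 9 (delete): buf='RDYW' cursor=1
After op 10 (right): buf='RDYW' cursor=2
After op 11 (right): buf='RDYW' cursor=3
After op 12 (left): buf='RDYW' cursor=2

Answer: RDYW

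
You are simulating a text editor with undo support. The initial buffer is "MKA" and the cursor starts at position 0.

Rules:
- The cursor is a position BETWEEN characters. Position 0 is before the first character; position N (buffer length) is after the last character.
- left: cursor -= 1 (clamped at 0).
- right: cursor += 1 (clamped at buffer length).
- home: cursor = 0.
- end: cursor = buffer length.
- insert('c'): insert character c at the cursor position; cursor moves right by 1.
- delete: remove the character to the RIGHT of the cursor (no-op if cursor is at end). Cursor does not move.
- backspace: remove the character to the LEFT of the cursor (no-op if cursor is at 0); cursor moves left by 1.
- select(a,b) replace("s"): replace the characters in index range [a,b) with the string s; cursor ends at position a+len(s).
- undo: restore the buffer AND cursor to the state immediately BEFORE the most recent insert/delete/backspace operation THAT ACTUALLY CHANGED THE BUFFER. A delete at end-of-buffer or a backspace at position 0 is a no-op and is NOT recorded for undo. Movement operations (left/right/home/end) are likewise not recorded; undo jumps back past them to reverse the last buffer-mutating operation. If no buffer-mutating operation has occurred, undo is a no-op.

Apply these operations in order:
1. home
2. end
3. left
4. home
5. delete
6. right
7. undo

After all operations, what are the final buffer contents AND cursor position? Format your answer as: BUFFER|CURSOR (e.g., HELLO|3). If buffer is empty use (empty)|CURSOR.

After op 1 (home): buf='MKA' cursor=0
After op 2 (end): buf='MKA' cursor=3
After op 3 (left): buf='MKA' cursor=2
After op 4 (home): buf='MKA' cursor=0
After op 5 (delete): buf='KA' cursor=0
After op 6 (right): buf='KA' cursor=1
After op 7 (undo): buf='MKA' cursor=0

Answer: MKA|0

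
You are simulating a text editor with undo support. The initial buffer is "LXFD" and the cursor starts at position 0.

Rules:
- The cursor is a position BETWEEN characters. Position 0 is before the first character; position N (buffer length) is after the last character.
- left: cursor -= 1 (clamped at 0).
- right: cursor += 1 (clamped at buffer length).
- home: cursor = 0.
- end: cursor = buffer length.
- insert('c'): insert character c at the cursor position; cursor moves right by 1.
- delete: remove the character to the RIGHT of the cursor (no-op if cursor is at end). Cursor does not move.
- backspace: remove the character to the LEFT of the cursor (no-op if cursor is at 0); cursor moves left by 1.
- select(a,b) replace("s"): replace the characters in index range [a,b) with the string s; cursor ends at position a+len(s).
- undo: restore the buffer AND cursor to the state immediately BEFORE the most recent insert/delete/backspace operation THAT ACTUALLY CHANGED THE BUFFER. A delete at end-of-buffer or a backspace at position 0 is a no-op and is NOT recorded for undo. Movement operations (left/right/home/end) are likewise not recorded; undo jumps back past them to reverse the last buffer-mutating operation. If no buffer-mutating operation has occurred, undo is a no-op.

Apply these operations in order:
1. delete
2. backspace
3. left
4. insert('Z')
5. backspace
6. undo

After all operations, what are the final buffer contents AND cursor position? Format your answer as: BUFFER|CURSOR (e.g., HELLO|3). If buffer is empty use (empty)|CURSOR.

After op 1 (delete): buf='XFD' cursor=0
After op 2 (backspace): buf='XFD' cursor=0
After op 3 (left): buf='XFD' cursor=0
After op 4 (insert('Z')): buf='ZXFD' cursor=1
After op 5 (backspace): buf='XFD' cursor=0
After op 6 (undo): buf='ZXFD' cursor=1

Answer: ZXFD|1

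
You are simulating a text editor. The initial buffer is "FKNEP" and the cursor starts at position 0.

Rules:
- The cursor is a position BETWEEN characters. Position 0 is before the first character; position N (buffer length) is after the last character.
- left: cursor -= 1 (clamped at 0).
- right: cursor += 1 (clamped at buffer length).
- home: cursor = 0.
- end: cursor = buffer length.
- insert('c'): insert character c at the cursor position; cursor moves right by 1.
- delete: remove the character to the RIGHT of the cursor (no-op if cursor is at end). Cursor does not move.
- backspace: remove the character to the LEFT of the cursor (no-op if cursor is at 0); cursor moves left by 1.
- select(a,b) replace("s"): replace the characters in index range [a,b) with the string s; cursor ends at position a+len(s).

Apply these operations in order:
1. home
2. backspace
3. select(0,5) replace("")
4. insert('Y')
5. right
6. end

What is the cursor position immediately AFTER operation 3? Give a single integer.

Answer: 0

Derivation:
After op 1 (home): buf='FKNEP' cursor=0
After op 2 (backspace): buf='FKNEP' cursor=0
After op 3 (select(0,5) replace("")): buf='(empty)' cursor=0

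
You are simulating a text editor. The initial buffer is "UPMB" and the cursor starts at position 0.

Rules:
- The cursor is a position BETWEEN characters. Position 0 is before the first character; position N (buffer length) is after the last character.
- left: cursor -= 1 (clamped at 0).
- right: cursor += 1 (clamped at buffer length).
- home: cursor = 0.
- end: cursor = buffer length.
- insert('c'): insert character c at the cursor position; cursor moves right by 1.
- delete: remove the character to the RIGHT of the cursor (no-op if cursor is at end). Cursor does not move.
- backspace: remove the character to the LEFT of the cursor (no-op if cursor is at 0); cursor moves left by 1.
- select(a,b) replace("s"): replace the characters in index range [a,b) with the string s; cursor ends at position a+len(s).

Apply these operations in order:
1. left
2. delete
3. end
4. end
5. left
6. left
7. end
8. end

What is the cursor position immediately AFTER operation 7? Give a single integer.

Answer: 3

Derivation:
After op 1 (left): buf='UPMB' cursor=0
After op 2 (delete): buf='PMB' cursor=0
After op 3 (end): buf='PMB' cursor=3
After op 4 (end): buf='PMB' cursor=3
After op 5 (left): buf='PMB' cursor=2
After op 6 (left): buf='PMB' cursor=1
After op 7 (end): buf='PMB' cursor=3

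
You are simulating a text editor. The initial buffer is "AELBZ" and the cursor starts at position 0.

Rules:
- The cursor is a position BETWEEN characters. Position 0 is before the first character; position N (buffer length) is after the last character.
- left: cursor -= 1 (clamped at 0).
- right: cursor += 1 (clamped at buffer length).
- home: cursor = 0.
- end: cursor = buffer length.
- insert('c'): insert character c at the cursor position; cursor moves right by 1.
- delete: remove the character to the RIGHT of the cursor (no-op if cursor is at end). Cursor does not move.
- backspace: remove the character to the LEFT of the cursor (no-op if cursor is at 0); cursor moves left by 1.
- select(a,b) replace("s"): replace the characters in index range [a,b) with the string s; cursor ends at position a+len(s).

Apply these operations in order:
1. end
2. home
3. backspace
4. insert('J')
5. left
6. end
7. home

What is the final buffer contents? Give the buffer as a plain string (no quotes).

Answer: JAELBZ

Derivation:
After op 1 (end): buf='AELBZ' cursor=5
After op 2 (home): buf='AELBZ' cursor=0
After op 3 (backspace): buf='AELBZ' cursor=0
After op 4 (insert('J')): buf='JAELBZ' cursor=1
After op 5 (left): buf='JAELBZ' cursor=0
After op 6 (end): buf='JAELBZ' cursor=6
After op 7 (home): buf='JAELBZ' cursor=0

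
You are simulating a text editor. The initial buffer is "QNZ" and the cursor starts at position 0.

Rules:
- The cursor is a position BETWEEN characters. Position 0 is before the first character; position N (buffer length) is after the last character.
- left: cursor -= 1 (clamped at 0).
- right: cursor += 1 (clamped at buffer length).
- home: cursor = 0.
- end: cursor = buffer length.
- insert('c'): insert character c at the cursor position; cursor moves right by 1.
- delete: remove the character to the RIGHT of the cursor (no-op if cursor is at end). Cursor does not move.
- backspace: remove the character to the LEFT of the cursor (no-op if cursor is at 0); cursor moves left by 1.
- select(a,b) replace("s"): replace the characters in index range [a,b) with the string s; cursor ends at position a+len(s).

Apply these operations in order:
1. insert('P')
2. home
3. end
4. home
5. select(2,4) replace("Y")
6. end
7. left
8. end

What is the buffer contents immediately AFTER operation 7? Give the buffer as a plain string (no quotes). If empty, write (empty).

After op 1 (insert('P')): buf='PQNZ' cursor=1
After op 2 (home): buf='PQNZ' cursor=0
After op 3 (end): buf='PQNZ' cursor=4
After op 4 (home): buf='PQNZ' cursor=0
After op 5 (select(2,4) replace("Y")): buf='PQY' cursor=3
After op 6 (end): buf='PQY' cursor=3
After op 7 (left): buf='PQY' cursor=2

Answer: PQY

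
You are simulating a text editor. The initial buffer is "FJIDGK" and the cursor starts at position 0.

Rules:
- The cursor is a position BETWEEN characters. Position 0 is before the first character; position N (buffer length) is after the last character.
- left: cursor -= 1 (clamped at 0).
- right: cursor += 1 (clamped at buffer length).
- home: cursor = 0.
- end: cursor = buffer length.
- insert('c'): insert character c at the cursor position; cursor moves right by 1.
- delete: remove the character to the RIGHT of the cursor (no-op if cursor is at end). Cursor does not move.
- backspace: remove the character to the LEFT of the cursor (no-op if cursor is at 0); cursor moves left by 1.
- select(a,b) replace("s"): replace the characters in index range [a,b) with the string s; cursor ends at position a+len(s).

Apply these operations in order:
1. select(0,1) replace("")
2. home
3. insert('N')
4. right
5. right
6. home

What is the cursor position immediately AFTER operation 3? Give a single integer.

After op 1 (select(0,1) replace("")): buf='JIDGK' cursor=0
After op 2 (home): buf='JIDGK' cursor=0
After op 3 (insert('N')): buf='NJIDGK' cursor=1

Answer: 1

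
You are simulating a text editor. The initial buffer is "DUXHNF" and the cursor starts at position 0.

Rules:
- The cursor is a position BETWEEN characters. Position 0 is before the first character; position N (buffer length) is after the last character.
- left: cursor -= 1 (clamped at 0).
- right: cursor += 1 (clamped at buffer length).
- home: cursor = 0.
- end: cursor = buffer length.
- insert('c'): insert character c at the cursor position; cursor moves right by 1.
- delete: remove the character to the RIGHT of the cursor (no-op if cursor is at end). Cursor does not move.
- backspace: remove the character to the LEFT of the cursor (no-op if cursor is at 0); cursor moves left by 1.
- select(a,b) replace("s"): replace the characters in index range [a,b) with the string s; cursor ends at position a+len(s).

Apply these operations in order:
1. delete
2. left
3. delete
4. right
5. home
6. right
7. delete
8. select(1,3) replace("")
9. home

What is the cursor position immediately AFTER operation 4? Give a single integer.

After op 1 (delete): buf='UXHNF' cursor=0
After op 2 (left): buf='UXHNF' cursor=0
After op 3 (delete): buf='XHNF' cursor=0
After op 4 (right): buf='XHNF' cursor=1

Answer: 1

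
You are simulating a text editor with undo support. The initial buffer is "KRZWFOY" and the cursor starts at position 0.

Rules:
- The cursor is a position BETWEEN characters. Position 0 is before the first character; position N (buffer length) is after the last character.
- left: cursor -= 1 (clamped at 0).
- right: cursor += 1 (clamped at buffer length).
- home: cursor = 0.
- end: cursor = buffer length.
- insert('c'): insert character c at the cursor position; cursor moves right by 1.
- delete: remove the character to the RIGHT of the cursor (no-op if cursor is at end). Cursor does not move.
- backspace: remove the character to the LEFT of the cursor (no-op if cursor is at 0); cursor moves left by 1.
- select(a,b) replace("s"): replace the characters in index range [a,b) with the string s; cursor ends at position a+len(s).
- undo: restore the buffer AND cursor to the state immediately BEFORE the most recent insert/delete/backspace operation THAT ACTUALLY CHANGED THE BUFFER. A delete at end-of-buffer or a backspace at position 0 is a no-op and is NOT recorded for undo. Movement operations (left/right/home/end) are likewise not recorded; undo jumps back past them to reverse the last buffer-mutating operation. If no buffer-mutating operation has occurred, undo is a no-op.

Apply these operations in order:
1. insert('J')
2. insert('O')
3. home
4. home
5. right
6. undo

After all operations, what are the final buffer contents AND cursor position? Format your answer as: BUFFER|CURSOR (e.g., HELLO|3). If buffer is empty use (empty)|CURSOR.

Answer: JKRZWFOY|1

Derivation:
After op 1 (insert('J')): buf='JKRZWFOY' cursor=1
After op 2 (insert('O')): buf='JOKRZWFOY' cursor=2
After op 3 (home): buf='JOKRZWFOY' cursor=0
After op 4 (home): buf='JOKRZWFOY' cursor=0
After op 5 (right): buf='JOKRZWFOY' cursor=1
After op 6 (undo): buf='JKRZWFOY' cursor=1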